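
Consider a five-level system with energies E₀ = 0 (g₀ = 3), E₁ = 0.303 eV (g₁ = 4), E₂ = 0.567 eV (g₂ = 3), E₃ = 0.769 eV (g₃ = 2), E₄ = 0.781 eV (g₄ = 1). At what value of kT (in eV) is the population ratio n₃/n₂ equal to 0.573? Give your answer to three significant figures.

1.33 eV

n₃/n₂ = (g₃/g₂) exp[−(E₃−E₂)/kT] = 0.573.
⇒ (E₃−E₂)/kT = ln((2/3)/0.573) = ln(1.1635) = 0.15143.
kT = 0.202 eV / 0.15143 = 1.33 eV.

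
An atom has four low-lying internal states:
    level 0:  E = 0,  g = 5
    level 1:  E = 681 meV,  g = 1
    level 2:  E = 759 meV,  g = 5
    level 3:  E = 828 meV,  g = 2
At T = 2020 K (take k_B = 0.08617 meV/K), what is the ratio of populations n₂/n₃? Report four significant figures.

k_BT = 0.08617 × 2020 K = 174.063 meV.
n₂/n₃ = (g₂/g₃) exp[−(E₂−E₃)/kT] = (5/2) × exp(−(-69 meV)/(174.063 meV)) = (5/2) × exp(0.396408) = 3.716.

3.716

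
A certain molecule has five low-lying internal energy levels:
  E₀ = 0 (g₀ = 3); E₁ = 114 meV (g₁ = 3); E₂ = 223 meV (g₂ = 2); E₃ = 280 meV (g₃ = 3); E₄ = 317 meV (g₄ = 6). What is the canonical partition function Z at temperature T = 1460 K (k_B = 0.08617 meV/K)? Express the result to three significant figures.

Z = 5.36

k_BT = 0.08617 × 1460 K = 125.81 meV.
Eᵢ/kT = 0, 0.90613, 1.7725, 2.2256, 2.5197.
Z = Σ gᵢe^(−Eᵢ/kT) = 3·e^(−0) + 3·e^(−0.90613) + 2·e^(−1.7725) + 3·e^(−2.2256) + 6·e^(−2.5197) = 3.0000 + 1.2123 + 0.33982 + 0.32401 + 0.48290 = 5.3590.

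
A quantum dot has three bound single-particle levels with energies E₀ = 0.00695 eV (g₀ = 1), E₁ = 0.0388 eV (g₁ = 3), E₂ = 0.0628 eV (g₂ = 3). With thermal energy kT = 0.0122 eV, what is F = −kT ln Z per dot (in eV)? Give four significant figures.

Eᵢ/kT = 0.569672, 3.18033, 5.14754.
Z = Σ gᵢe^(−Eᵢ/kT) = 1·e^(−0.569672) + 3·e^(−3.18033) + 3·e^(−5.14754) = 0.565711 + 0.124716 + 0.0174411 = 0.707868.
F = −kT ln Z = −0.0122 × ln(0.707868) = −0.0122 × -0.345498 = 0.004215 eV.

0.004215 eV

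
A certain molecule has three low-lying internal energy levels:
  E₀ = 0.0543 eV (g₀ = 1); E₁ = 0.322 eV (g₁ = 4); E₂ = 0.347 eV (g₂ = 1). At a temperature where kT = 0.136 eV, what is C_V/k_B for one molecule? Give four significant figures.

Eᵢ/kT = 0.399265, 2.36765, 2.55147.
Z = Σ gᵢe^(−Eᵢ/kT) = 1·e^(−0.399265) + 4·e^(−2.36765) + 1·e^(−2.55147) = 0.670813 + 0.374803 + 0.0779670 = 1.12358.
⟨E⟩ = 0.163910 eV, ⟨E²⟩ = 0.0447025 eV².
C_V/k_B = (⟨E²⟩ − ⟨E⟩²)/(kT)² = (0.0447025 − 0.0268665)/0.0184960 = 0.9643.

0.9643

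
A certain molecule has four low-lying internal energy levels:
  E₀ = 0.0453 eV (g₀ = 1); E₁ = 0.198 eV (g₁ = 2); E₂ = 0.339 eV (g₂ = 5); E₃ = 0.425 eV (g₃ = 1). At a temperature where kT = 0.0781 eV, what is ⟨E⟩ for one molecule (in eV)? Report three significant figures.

0.102 eV

Eᵢ/kT = 0.58003, 2.5352, 4.3406, 5.4417.
Z = Σ gᵢe^(−Eᵢ/kT) = 1·e^(−0.58003) + 2·e^(−2.5352) + 5·e^(−4.3406) + 1·e^(−5.4417) = 0.55988 + 0.15849 + 0.065144 + 0.0043321 = 0.78785.
⟨E⟩ = Σ Eᵢ gᵢe^(−Eᵢ/kT) / Z = (0.0453·0.55988 + 0.198·0.15849 + 0.339·0.065144 + 0.425·0.0043321) / 0.78785 = 0.102 eV.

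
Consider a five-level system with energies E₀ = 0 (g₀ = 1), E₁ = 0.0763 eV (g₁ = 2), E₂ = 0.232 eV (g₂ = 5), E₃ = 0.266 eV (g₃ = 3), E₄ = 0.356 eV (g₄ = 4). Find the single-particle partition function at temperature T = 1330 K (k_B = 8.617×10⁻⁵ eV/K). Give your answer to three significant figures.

Z = 3.16

k_BT = 8.617×10⁻⁵ × 1330 K = 0.11461 eV.
Eᵢ/kT = 0, 0.66574, 2.0243, 2.3209, 3.1062.
Z = Σ gᵢe^(−Eᵢ/kT) = 1·e^(−0) + 2·e^(−0.66574) + 5·e^(−2.0243) + 3·e^(−2.3209) + 4·e^(−3.1062) = 1.0000 + 1.0278 + 0.66043 + 0.29456 + 0.17908 = 3.1619.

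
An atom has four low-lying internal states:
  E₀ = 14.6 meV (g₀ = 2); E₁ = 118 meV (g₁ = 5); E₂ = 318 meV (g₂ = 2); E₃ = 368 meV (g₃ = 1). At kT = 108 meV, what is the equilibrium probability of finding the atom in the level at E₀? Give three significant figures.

Eᵢ/kT = 0.13519, 1.0926, 2.9444, 3.4074.
Z = Σ gᵢe^(−Eᵢ/kT) = 2·e^(−0.13519) + 5·e^(−1.0926) + 2·e^(−2.9444) + 1·e^(−3.4074) = 1.7471 + 1.6767 + 0.10527 + 0.033127 = 3.5622.
P₀ = g₀ e^(−E₀/kT) / Z = 1.7471/3.5622 = 0.490.

0.490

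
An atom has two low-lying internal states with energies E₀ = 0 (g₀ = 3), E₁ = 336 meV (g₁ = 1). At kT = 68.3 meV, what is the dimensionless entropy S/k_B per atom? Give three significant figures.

1.11

Eᵢ/kT = 0, 4.9195.
Z = Σ gᵢe^(−Eᵢ/kT) = 3·e^(−0) + 1·e^(−4.9195) = 3.0000 + 0.0073028 = 3.0073.
⟨E⟩ = Σ EᵢPᵢ = 0.81593 meV.
S/k_B = ln Z + ⟨E⟩/kT = ln(3.0073) + 0.81593/68.3 = 1.1010 + 0.011946 = 1.11.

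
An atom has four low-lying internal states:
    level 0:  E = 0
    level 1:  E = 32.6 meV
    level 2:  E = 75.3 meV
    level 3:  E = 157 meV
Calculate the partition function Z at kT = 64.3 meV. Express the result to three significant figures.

Z = 2.00

Eᵢ/kT = 0, 0.50700, 1.1711, 2.4417.
Z = Σ e^(−Eᵢ/kT) = e^(−0) + e^(−0.50700) + e^(−1.1711) + e^(−2.4417) = 1.0000 + 0.60230 + 0.31003 + 0.087013 = 1.9993.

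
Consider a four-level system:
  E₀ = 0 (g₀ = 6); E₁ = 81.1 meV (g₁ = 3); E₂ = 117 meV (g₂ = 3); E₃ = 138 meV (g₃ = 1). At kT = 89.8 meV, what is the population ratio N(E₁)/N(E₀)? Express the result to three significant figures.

0.203

n₁/n₀ = (g₁/g₀) exp[−(E₁−E₀)/kT] = (3/6) × exp(−(81.1 meV)/(89.8 meV)) = (3/6) × exp(-0.90312) = 0.203.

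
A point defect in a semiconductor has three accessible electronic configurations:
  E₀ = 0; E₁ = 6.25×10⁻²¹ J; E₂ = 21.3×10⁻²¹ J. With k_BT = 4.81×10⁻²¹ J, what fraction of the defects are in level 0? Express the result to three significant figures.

0.778

Eᵢ/kT = 0, 1.2994, 4.4283.
Z = Σ e^(−Eᵢ/kT) = e^(−0) + e^(−1.2994) + e^(−4.4283) = 1.0000 + 0.27270 + 0.011935 = 1.2846.
P₀ = e^(−E₀/kT) / Z = 1.0000/1.2846 = 0.778.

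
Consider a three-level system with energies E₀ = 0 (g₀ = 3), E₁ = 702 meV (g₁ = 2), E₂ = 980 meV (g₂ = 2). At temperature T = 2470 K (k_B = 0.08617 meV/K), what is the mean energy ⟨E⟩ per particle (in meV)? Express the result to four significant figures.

23.11 meV

k_BT = 0.08617 × 2470 K = 212.840 meV.
Eᵢ/kT = 0, 3.29825, 4.60440.
Z = Σ gᵢe^(−Eᵢ/kT) = 3·e^(−0) + 2·e^(−3.29825) + 2·e^(−4.60440) = 3.00000 + 0.0738955 + 0.0200154 = 3.09391.
⟨E⟩ = Σ Eᵢ gᵢe^(−Eᵢ/kT) / Z = (0·3.00000 + 702·0.0738955 + 980·0.0200154) / 3.09391 = 23.11 meV.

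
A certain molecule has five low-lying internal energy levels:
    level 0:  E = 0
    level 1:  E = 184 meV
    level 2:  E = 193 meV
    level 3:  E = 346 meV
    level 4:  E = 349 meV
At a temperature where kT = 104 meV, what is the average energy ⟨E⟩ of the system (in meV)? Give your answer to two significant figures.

62 meV

Eᵢ/kT = 0, 1.769, 1.856, 3.327, 3.356.
Z = Σ e^(−Eᵢ/kT) = e^(−0) + e^(−1.769) + e^(−1.856) + e^(−3.327) + e^(−3.356) = 1.000 + 0.1705 + 0.1563 + 0.03590 + 0.03487 = 1.398.
⟨E⟩ = Σ Eᵢ e^(−Eᵢ/kT) / Z = (0·1.000 + 184·0.1705 + 193·0.1563 + 346·0.03590 + 349·0.03487) / 1.398 = 62 meV.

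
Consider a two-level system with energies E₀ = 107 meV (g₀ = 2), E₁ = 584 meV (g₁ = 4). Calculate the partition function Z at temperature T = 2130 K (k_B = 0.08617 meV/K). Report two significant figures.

Z = 1.3

k_BT = 0.08617 × 2130 K = 183.5 meV.
Eᵢ/kT = 0.5831, 3.183.
Z = Σ gᵢe^(−Eᵢ/kT) = 2·e^(−0.5831) + 4·e^(−3.183) = 1.116 + 0.1658 = 1.282.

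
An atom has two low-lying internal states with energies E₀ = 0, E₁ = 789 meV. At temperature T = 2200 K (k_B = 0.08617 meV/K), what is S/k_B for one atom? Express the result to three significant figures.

0.0793

k_BT = 0.08617 × 2200 K = 189.57 meV.
Eᵢ/kT = 0, 4.1621.
Z = Σ e^(−Eᵢ/kT) = e^(−0) + e^(−4.1621) = 1.0000 + 0.015575 = 1.0156.
⟨E⟩ = Σ EᵢPᵢ = 12.100 meV.
S/k_B = ln Z + ⟨E⟩/kT = ln(1.0156) + 12.100/189.57 = 0.015480 + 0.063829 = 0.0793.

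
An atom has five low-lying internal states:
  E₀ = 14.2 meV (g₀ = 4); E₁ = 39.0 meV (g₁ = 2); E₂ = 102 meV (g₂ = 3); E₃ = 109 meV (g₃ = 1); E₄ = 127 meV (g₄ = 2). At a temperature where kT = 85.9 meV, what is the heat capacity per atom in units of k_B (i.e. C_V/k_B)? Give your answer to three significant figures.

Eᵢ/kT = 0.16531, 0.45402, 1.1874, 1.2689, 1.4785.
Z = Σ gᵢe^(−Eᵢ/kT) = 4·e^(−0.16531) + 2·e^(−0.45402) + 3·e^(−1.1874) + 1·e^(−1.2689) + 2·e^(−1.4785) = 3.3905 + 1.2701 + 0.91504 + 0.28114 + 0.45596 = 6.3127.
⟨E⟩ = 44.286 meV, ⟨E²⟩ = 3616.5 meV².
C_V/k_B = (⟨E²⟩ − ⟨E⟩²)/(kT)² = (3616.5 − 1961.2)/7378.8 = 0.224.

0.224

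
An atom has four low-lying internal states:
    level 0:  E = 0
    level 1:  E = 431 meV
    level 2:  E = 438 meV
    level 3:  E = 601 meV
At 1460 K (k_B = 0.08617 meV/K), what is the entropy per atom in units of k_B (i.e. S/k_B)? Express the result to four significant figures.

0.3107

k_BT = 0.08617 × 1460 K = 125.808 meV.
Eᵢ/kT = 0, 3.42586, 3.48150, 4.77712.
Z = Σ e^(−Eᵢ/kT) = e^(−0) + e^(−3.42586) + e^(−3.48150) + e^(−4.77712) = 1.00000 + 0.0325213 + 0.0307612 + 0.00842021 = 1.07170.
⟨E⟩ = Σ EᵢPᵢ = 30.3729 meV.
S/k_B = ln Z + ⟨E⟩/kT = ln(1.07170) + 30.3729/125.808 = 0.0692462 + 0.241423 = 0.3107.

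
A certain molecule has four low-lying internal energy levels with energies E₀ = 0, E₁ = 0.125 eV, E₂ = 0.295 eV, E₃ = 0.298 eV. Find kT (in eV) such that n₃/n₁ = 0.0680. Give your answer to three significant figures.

0.0644 eV

n₃/n₁ = exp[−(E₃−E₁)/kT] = 0.0680.
⇒ (E₃−E₁)/kT = ln(1/0.0680) = ln(14.706) = 2.6883.
kT = 0.173 eV / 2.6883 = 0.0644 eV.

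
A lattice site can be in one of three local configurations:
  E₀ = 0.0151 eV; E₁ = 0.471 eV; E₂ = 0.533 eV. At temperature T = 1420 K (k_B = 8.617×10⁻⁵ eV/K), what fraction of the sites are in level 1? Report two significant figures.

0.023

k_BT = 8.617×10⁻⁵ × 1420 K = 0.1224 eV.
Eᵢ/kT = 0.1234, 3.848, 4.355.
Z = Σ e^(−Eᵢ/kT) = e^(−0.1234) + e^(−3.848) + e^(−4.355) = 0.8839 + 0.02132 + 0.01284 = 0.9181.
P₁ = e^(−E₁/kT) / Z = 0.02132/0.9181 = 0.023.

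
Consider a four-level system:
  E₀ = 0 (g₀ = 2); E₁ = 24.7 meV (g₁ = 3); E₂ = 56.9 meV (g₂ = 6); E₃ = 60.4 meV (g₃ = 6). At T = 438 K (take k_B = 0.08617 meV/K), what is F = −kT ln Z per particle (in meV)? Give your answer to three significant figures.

-68.2 meV

k_BT = 0.08617 × 438 K = 37.742 meV.
Eᵢ/kT = 0, 0.65444, 1.5076, 1.6003.
Z = Σ gᵢe^(−Eᵢ/kT) = 2·e^(−0) + 3·e^(−0.65444) + 6·e^(−1.5076) + 6·e^(−1.6003) = 2.0000 + 1.5592 + 1.3286 + 1.2110 = 6.0988.
F = −kT ln Z = −37.742 × ln(6.0988) = −37.742 × 1.8081 = -68.2 meV.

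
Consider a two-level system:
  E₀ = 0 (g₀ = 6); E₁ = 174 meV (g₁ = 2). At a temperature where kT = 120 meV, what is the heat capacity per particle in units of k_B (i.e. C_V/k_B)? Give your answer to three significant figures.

0.141

Eᵢ/kT = 0, 1.4500.
Z = Σ gᵢe^(−Eᵢ/kT) = 6·e^(−0) + 2·e^(−1.4500) = 6.0000 + 0.46914 = 6.4691.
⟨E⟩ = 12.619 meV, ⟨E²⟩ = 2195.6 meV².
C_V/k_B = (⟨E²⟩ − ⟨E⟩²)/(kT)² = (2195.6 − 159.24)/14400 = 0.141.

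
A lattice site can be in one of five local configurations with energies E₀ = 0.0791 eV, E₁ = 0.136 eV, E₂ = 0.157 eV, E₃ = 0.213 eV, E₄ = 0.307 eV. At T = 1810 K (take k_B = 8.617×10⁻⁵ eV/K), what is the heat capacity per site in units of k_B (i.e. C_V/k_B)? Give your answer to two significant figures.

0.17

k_BT = 8.617×10⁻⁵ × 1810 K = 0.1560 eV.
Eᵢ/kT = 0.5071, 0.8718, 1.006, 1.365, 1.968.
Z = Σ e^(−Eᵢ/kT) = e^(−0.5071) + e^(−0.8718) + e^(−1.006) + e^(−1.365) + e^(−1.968) = 0.6022 + 0.4182 + 0.3657 + 0.2554 + 0.1397 = 1.781.
⟨E⟩ = 0.1455 eV, ⟨E²⟩ = 0.02542 eV².
C_V/k_B = (⟨E²⟩ − ⟨E⟩²)/(kT)² = (0.02542 − 0.02117)/0.02434 = 0.17.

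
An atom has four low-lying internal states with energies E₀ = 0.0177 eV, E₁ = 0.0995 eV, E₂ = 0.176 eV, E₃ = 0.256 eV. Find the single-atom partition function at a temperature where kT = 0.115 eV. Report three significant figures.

Eᵢ/kT = 0.15391, 0.86522, 1.5304, 2.2261.
Z = Σ e^(−Eᵢ/kT) = e^(−0.15391) + e^(−0.86522) + e^(−1.5304) + e^(−2.2261) = 0.85735 + 0.42096 + 0.21645 + 0.10795 = 1.6027.

Z = 1.60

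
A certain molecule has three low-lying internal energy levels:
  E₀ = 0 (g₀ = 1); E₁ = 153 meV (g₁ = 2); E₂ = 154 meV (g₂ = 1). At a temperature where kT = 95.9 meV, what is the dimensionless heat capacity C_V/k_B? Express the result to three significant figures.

Eᵢ/kT = 0, 1.5954, 1.6058.
Z = Σ gᵢe^(−Eᵢ/kT) = 1·e^(−0) + 2·e^(−1.5954) + 1·e^(−1.6058) = 1.0000 + 0.40565 + 0.20073 = 1.6064.
⟨E⟩ = 57.879 meV, ⟨E²⟩ = 8874.7 meV².
C_V/k_B = (⟨E²⟩ − ⟨E⟩²)/(kT)² = (8874.7 − 3350.0)/9196.8 = 0.601.

0.601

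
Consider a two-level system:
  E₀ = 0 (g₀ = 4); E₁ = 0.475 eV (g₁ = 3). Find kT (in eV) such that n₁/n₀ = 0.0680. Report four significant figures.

0.1979 eV

n₁/n₀ = (g₁/g₀) exp[−(E₁−E₀)/kT] = 0.0680.
⇒ (E₁−E₀)/kT = ln((3/4)/0.0680) = ln(11.0294) = 2.40056.
kT = 0.475 eV / 2.40056 = 0.1979 eV.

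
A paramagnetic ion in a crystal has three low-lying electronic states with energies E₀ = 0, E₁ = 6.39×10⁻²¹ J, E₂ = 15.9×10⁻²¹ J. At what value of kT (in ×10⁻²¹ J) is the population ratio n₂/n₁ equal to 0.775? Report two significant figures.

n₂/n₁ = exp[−(E₂−E₁)/kT] = 0.775.
⇒ (E₂−E₁)/kT = ln(1/0.775) = ln(1.290) = 0.2546.
kT = 9.51 ×10⁻²¹ J / 0.2546 = 37 ×10⁻²¹ J.

37 ×10⁻²¹ J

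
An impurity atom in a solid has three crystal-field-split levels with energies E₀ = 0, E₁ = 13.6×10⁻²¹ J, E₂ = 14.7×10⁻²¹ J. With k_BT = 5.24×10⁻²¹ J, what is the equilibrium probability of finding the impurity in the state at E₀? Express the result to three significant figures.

0.881

Eᵢ/kT = 0, 2.5954, 2.8053.
Z = Σ e^(−Eᵢ/kT) = e^(−0) + e^(−2.5954) + e^(−2.8053) = 1.0000 + 0.074616 + 0.060489 = 1.1351.
P₀ = e^(−E₀/kT) / Z = 1.0000/1.1351 = 0.881.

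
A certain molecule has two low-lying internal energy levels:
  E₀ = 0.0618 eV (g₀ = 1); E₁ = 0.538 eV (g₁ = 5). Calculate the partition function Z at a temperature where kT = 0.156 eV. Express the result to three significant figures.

Z = 0.832

Eᵢ/kT = 0.39615, 3.4487.
Z = Σ gᵢe^(−Eᵢ/kT) = 1·e^(−0.39615) + 5·e^(−3.4487) = 0.67291 + 0.15893 = 0.83184.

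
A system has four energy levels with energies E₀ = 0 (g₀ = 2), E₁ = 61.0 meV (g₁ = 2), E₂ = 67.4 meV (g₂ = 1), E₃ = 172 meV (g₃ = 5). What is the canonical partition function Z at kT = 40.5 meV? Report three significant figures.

Eᵢ/kT = 0, 1.5062, 1.6642, 4.2469.
Z = Σ gᵢe^(−Eᵢ/kT) = 2·e^(−0) + 2·e^(−1.5062) + 1·e^(−1.6642) + 5·e^(−4.2469) = 2.0000 + 0.44350 + 0.18934 + 0.071543 = 2.7044.

Z = 2.70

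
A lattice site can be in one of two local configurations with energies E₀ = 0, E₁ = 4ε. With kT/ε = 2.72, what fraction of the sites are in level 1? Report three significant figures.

0.187

Eᵢ/kT = 0, 1.4706.
Z = Σ e^(−Eᵢ/kT) = e^(−0) + e^(−1.4706) = 1.0000 + 0.22979 = 1.2298.
P₁ = e^(−E₁/kT) / Z = 0.22979/1.2298 = 0.187.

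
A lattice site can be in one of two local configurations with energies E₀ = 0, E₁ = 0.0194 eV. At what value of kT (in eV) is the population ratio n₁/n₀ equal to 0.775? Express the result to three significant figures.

0.0761 eV

n₁/n₀ = exp[−(E₁−E₀)/kT] = 0.775.
⇒ (E₁−E₀)/kT = ln(1/0.775) = ln(1.2903) = 0.25487.
kT = 0.0194 eV / 0.25487 = 0.0761 eV.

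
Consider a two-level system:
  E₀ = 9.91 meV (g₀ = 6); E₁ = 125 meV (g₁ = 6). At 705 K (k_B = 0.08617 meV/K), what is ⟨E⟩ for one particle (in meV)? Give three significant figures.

k_BT = 0.08617 × 705 K = 60.750 meV.
Eᵢ/kT = 0.16313, 2.0576.
Z = Σ gᵢe^(−Eᵢ/kT) = 6·e^(−0.16313) + 6·e^(−2.0576) = 5.0969 + 0.76656 = 5.8635.
⟨E⟩ = Σ Eᵢ gᵢe^(−Eᵢ/kT) / Z = (9.91·5.0969 + 125·0.76656) / 5.8635 = 25.0 meV.

25.0 meV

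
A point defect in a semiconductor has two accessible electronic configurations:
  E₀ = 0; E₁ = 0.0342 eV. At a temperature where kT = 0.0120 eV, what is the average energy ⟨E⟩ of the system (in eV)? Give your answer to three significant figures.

0.00187 eV

Eᵢ/kT = 0, 2.8500.
Z = Σ e^(−Eᵢ/kT) = e^(−0) + e^(−2.8500) = 1.0000 + 0.057844 = 1.0578.
⟨E⟩ = Σ Eᵢ e^(−Eᵢ/kT) / Z = (0·1.0000 + 0.0342·0.057844) / 1.0578 = 0.00187 eV.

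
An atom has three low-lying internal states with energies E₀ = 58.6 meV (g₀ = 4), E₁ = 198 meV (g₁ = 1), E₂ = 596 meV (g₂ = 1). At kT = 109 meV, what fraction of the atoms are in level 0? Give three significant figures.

Eᵢ/kT = 0.53761, 1.8165, 5.4679.
Z = Σ gᵢe^(−Eᵢ/kT) = 4·e^(−0.53761) + 1·e^(−1.8165) + 1·e^(−5.4679) = 2.3366 + 0.16259 + 0.0042201 = 2.5034.
P₀ = g₀ e^(−E₀/kT) / Z = 2.3366/2.5034 = 0.933.

0.933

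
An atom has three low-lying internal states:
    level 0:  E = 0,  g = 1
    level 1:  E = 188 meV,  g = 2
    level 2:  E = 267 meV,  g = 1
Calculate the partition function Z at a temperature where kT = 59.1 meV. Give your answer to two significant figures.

Eᵢ/kT = 0, 3.181, 4.518.
Z = Σ gᵢe^(−Eᵢ/kT) = 1·e^(−0) + 2·e^(−3.181) + 1·e^(−4.518) = 1.000 + 0.08309 + 0.01091 = 1.094.

Z = 1.1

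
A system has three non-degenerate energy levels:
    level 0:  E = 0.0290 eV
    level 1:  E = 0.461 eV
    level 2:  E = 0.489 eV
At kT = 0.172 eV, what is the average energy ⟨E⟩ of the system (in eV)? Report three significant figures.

0.0871 eV

Eᵢ/kT = 0.16860, 2.6802, 2.8430.
Z = Σ e^(−Eᵢ/kT) = e^(−0.16860) + e^(−2.6802) + e^(−2.8430) = 0.84485 + 0.068549 + 0.058251 = 0.97165.
⟨E⟩ = Σ Eᵢ e^(−Eᵢ/kT) / Z = (0.0290·0.84485 + 0.461·0.068549 + 0.489·0.058251) / 0.97165 = 0.0871 eV.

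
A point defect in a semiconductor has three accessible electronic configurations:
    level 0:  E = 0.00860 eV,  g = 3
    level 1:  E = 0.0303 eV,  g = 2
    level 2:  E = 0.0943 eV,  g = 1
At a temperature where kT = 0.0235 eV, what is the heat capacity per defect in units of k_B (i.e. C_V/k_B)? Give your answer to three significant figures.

Eᵢ/kT = 0.36596, 1.2894, 4.0128.
Z = Σ gᵢe^(−Eᵢ/kT) = 3·e^(−0.36596) + 2·e^(−1.2894) + 1·e^(−4.0128) = 2.0806 + 0.55087 + 0.018083 = 2.6496.
⟨E⟩ = 0.013696 eV, ⟨E²⟩ = 0.00030964 eV².
C_V/k_B = (⟨E²⟩ − ⟨E⟩²)/(kT)² = (0.00030964 − 0.00018758)/0.00055225 = 0.221.

0.221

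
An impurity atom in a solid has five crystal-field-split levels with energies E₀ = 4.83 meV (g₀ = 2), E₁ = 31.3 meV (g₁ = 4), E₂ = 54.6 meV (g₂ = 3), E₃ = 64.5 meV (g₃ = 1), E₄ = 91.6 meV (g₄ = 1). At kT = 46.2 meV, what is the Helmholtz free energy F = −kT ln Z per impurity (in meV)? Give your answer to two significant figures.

Eᵢ/kT = 0.1045, 0.6775, 1.182, 1.396, 1.983.
Z = Σ gᵢe^(−Eᵢ/kT) = 2·e^(−0.1045) + 4·e^(−0.6775) + 3·e^(−1.182) + 1·e^(−1.396) + 1·e^(−1.983) = 1.802 + 2.032 + 0.9200 + 0.2476 + 0.1377 = 5.139.
F = −kT ln Z = −46.2 × ln(5.139) = −46.2 × 1.637 = -76 meV.

-76 meV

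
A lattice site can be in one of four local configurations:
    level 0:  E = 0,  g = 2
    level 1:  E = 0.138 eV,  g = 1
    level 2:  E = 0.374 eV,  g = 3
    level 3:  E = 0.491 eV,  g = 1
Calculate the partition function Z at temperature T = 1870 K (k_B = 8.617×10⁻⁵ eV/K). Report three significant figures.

Z = 2.77

k_BT = 8.617×10⁻⁵ × 1870 K = 0.16114 eV.
Eᵢ/kT = 0, 0.85640, 2.3210, 3.0470.
Z = Σ gᵢe^(−Eᵢ/kT) = 2·e^(−0) + 1·e^(−0.85640) + 3·e^(−2.3210) + 1·e^(−3.0470) = 2.0000 + 0.42469 + 0.29453 + 0.047501 = 2.7667.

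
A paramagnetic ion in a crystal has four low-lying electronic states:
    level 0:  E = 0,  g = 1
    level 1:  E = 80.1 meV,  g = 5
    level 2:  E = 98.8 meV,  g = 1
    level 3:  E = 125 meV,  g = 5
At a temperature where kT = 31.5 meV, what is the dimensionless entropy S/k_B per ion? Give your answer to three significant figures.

1.41

Eᵢ/kT = 0, 2.5429, 3.1365, 3.9683.
Z = Σ gᵢe^(−Eᵢ/kT) = 1·e^(−0) + 5·e^(−2.5429) + 1·e^(−3.1365) + 5·e^(−3.9683) = 1.0000 + 0.39319 + 0.043435 + 0.094528 = 1.5312.
⟨E⟩ = Σ EᵢPᵢ = 31.088 meV.
S/k_B = ln Z + ⟨E⟩/kT = ln(1.5312) + 31.088/31.5 = 0.42605 + 0.98692 = 1.41.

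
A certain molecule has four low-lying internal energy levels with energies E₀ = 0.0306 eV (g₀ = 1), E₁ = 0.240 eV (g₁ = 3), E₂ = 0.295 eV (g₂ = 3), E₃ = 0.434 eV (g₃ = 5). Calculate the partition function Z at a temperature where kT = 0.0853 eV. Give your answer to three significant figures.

Eᵢ/kT = 0.35873, 2.8136, 3.4584, 5.0879.
Z = Σ gᵢe^(−Eᵢ/kT) = 1·e^(−0.35873) + 3·e^(−2.8136) + 3·e^(−3.4584) + 5·e^(−5.0879) = 0.69856 + 0.17997 + 0.094440 + 0.030855 = 1.0038.

Z = 1.00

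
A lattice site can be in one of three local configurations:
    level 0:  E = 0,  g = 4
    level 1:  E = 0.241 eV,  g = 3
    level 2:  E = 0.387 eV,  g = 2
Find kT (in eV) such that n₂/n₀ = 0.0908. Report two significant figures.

0.23 eV

n₂/n₀ = (g₂/g₀) exp[−(E₂−E₀)/kT] = 0.0908.
⇒ (E₂−E₀)/kT = ln((2/4)/0.0908) = ln(5.507) = 1.706.
kT = 0.387 eV / 1.706 = 0.23 eV.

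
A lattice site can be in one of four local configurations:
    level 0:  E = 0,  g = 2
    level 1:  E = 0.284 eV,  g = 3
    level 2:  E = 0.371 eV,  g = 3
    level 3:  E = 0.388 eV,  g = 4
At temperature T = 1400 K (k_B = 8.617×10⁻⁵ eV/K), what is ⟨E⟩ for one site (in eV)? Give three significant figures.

k_BT = 8.617×10⁻⁵ × 1400 K = 0.12064 eV.
Eᵢ/kT = 0, 2.3541, 3.0753, 3.2162.
Z = Σ gᵢe^(−Eᵢ/kT) = 2·e^(−0) + 3·e^(−2.3541) + 3·e^(−3.0753) + 4·e^(−3.2162) = 2.0000 + 0.28494 + 0.13853 + 0.16043 = 2.5839.
⟨E⟩ = Σ Eᵢ gᵢe^(−Eᵢ/kT) / Z = (0·2.0000 + 0.284·0.28494 + 0.371·0.13853 + 0.388·0.16043) / 2.5839 = 0.0753 eV.

0.0753 eV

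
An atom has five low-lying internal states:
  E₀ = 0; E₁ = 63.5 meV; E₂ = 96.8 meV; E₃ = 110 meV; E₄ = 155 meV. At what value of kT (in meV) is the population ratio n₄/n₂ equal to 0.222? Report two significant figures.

39 meV

n₄/n₂ = exp[−(E₄−E₂)/kT] = 0.222.
⇒ (E₄−E₂)/kT = ln(1/0.222) = ln(4.505) = 1.505.
kT = 58.2 meV / 1.505 = 39 meV.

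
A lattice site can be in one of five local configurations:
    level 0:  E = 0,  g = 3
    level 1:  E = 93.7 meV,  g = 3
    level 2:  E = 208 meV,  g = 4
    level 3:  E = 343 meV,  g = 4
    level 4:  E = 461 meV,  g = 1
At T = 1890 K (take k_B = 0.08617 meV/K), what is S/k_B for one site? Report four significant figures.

2.413

k_BT = 0.08617 × 1890 K = 162.861 meV.
Eᵢ/kT = 0, 0.575337, 1.27716, 2.10609, 2.83063.
Z = Σ gᵢe^(−Eᵢ/kT) = 3·e^(−0) + 3·e^(−0.575337) + 4·e^(−1.27716) + 4·e^(−2.10609) + 1·e^(−2.83063) = 3.00000 + 1.68755 + 1.11531 + 0.486852 + 0.0589757 = 6.34869.
⟨E⟩ = Σ EᵢPᵢ = 92.0325 meV.
S/k_B = ln Z + ⟨E⟩/kT = ln(6.34869) + 92.0325/162.861 = 1.84825 + 0.565098 = 2.413.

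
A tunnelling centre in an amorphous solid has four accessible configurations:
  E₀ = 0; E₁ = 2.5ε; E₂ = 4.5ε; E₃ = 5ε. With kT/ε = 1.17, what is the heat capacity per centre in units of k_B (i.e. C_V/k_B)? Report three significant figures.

0.845

Eᵢ/kT = 0, 2.1368, 3.8462, 4.2735.
Z = Σ e^(−Eᵢ/kT) = e^(−0) + e^(−2.1368) + e^(−3.8462) + e^(−4.2735) = 1.0000 + 0.11803 + 0.021361 + 0.013933 = 1.1533.
⟨E⟩ = 0.39961 ε, ⟨E²⟩ = 1.3167 ε².
C_V/k_B = (⟨E²⟩ − ⟨E⟩²)/(kT)² = (1.3167 − 0.15969)/1.3689 = 0.845.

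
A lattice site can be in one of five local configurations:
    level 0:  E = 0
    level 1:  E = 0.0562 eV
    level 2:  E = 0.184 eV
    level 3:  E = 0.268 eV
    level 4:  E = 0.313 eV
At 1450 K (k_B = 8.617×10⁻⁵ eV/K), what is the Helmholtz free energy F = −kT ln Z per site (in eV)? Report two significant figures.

-0.091 eV

k_BT = 8.617×10⁻⁵ × 1450 K = 0.1249 eV.
Eᵢ/kT = 0, 0.4500, 1.473, 2.146, 2.506.
Z = Σ e^(−Eᵢ/kT) = e^(−0) + e^(−0.4500) + e^(−1.473) + e^(−2.146) + e^(−2.506) = 1.000 + 0.6376 + 0.2292 + 0.1170 + 0.08159 = 2.065.
F = −kT ln Z = −0.1249 × ln(2.065) = −0.1249 × 0.7251 = -0.091 eV.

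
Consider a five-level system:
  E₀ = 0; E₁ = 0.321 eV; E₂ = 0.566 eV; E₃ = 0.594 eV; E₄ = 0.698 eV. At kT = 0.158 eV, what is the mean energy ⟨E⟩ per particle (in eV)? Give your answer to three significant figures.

0.0671 eV

Eᵢ/kT = 0, 2.0316, 3.5823, 3.7595, 4.4177.
Z = Σ e^(−Eᵢ/kT) = e^(−0) + e^(−2.0316) + e^(−3.5823) + e^(−3.7595) + e^(−4.4177) = 1.0000 + 0.13113 + 0.027812 + 0.023295 + 0.012062 = 1.1943.
⟨E⟩ = Σ Eᵢ e^(−Eᵢ/kT) / Z = (0·1.0000 + 0.321·0.13113 + 0.566·0.027812 + 0.594·0.023295 + 0.698·0.012062) / 1.1943 = 0.0671 eV.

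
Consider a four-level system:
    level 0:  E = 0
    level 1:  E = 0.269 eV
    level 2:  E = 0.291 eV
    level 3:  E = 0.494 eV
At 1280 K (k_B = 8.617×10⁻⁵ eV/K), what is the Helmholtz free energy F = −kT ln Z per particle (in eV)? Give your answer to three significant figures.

-0.0173 eV

k_BT = 8.617×10⁻⁵ × 1280 K = 0.11030 eV.
Eᵢ/kT = 0, 2.4388, 2.6383, 4.4787.
Z = Σ e^(−Eᵢ/kT) = e^(−0) + e^(−2.4388) + e^(−2.6383) + e^(−4.4787) = 1.0000 + 0.087266 + 0.071483 + 0.011348 = 1.1701.
F = −kT ln Z = −0.11030 × ln(1.1701) = −0.11030 × 0.15709 = -0.0173 eV.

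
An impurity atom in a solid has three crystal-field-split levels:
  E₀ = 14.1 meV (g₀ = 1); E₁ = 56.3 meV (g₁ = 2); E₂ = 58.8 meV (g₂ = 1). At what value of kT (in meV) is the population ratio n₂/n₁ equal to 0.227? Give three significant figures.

n₂/n₁ = (g₂/g₁) exp[−(E₂−E₁)/kT] = 0.227.
⇒ (E₂−E₁)/kT = ln((1/2)/0.227) = ln(2.2026) = 0.78964.
kT = 2.5 meV / 0.78964 = 3.17 meV.

3.17 meV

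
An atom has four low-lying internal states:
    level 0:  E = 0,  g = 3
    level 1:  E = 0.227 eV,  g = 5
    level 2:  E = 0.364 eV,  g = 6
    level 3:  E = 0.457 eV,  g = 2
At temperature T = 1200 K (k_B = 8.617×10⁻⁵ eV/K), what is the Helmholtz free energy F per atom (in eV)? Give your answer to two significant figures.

-0.14 eV

k_BT = 8.617×10⁻⁵ × 1200 K = 0.1034 eV.
Eᵢ/kT = 0, 2.195, 3.520, 4.420.
Z = Σ gᵢe^(−Eᵢ/kT) = 3·e^(−0) + 5·e^(−2.195) + 6·e^(−3.520) + 2·e^(−4.420) = 3.000 + 0.5568 + 0.1776 + 0.02407 = 3.758.
F = −kT ln Z = −0.1034 × ln(3.758) = −0.1034 × 1.324 = -0.14 eV.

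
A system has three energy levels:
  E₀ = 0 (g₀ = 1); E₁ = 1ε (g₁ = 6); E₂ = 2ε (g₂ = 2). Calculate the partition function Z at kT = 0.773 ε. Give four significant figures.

Z = 2.796

Eᵢ/kT = 0, 1.29366, 2.58732.
Z = Σ gᵢe^(−Eᵢ/kT) = 1·e^(−0) + 6·e^(−1.29366) + 2·e^(−2.58732) = 1.00000 + 1.64559 + 0.150443 = 2.79603.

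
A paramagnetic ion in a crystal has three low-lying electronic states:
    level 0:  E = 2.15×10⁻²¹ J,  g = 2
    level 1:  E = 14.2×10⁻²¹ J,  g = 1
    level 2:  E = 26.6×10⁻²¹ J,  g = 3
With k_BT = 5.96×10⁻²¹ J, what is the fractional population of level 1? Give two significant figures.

0.061

Eᵢ/kT = 0.3607, 2.383, 4.463.
Z = Σ gᵢe^(−Eᵢ/kT) = 2·e^(−0.3607) + 1·e^(−2.383) + 3·e^(−4.463) = 1.394 + 0.09227 + 0.03458 = 1.521.
P₁ = g₁ e^(−E₁/kT) / Z = 0.09227/1.521 = 0.061.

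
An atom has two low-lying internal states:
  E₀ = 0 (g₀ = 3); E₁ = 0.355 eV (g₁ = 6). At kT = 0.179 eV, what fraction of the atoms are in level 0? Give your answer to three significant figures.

0.784

Eᵢ/kT = 0, 1.9832.
Z = Σ gᵢe^(−Eᵢ/kT) = 3·e^(−0) + 6·e^(−1.9832) = 3.0000 + 0.82577 = 3.8258.
P₀ = g₀ e^(−E₀/kT) / Z = 3.0000/3.8258 = 0.784.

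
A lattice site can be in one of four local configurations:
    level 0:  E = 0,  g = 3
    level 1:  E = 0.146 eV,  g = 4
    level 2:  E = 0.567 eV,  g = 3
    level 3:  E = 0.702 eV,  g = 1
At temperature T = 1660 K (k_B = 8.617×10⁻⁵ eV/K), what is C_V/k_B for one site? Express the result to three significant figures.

0.423

k_BT = 8.617×10⁻⁵ × 1660 K = 0.14304 eV.
Eᵢ/kT = 0, 1.0207, 3.9639, 4.9077.
Z = Σ gᵢe^(−Eᵢ/kT) = 3·e^(−0) + 4·e^(−1.0207) + 3·e^(−3.9639) + 1·e^(−4.9077) = 3.0000 + 1.4414 + 0.056967 + 0.0073895 = 4.5058.
⟨E⟩ = 0.055025 eV, ⟨E²⟩ = 0.011692 eV².
C_V/k_B = (⟨E²⟩ − ⟨E⟩²)/(kT)² = (0.011692 − 0.0030278)/0.020460 = 0.423.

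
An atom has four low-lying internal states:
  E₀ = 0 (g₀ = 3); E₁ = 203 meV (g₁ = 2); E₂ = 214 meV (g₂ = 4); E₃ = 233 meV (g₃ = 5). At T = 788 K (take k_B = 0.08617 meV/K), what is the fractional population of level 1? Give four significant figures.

0.02930

k_BT = 0.08617 × 788 K = 67.9020 meV.
Eᵢ/kT = 0, 2.98960, 3.15160, 3.43142.
Z = Σ gᵢe^(−Eᵢ/kT) = 3·e^(−0) + 2·e^(−2.98960) + 4·e^(−3.15160) + 5·e^(−3.43142) = 3.00000 + 0.100615 + 0.171134 + 0.161705 = 3.43345.
P₁ = g₁ e^(−E₁/kT) / Z = 0.100615/3.43345 = 0.02930.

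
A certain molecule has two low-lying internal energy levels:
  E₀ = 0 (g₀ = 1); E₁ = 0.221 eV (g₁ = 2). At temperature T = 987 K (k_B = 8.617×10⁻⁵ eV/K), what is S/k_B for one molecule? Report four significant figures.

0.4752

k_BT = 8.617×10⁻⁵ × 987 K = 0.0850498 eV.
Eᵢ/kT = 0, 2.59848.
Z = Σ gᵢe^(−Eᵢ/kT) = 1·e^(−0) + 2·e^(−2.59848) = 1.00000 + 0.148773 = 1.14877.
⟨E⟩ = Σ EᵢPᵢ = 0.0286209 eV.
S/k_B = ln Z + ⟨E⟩/kT = ln(1.14877) + 0.0286209/0.0850498 = 0.138692 + 0.336519 = 0.4752.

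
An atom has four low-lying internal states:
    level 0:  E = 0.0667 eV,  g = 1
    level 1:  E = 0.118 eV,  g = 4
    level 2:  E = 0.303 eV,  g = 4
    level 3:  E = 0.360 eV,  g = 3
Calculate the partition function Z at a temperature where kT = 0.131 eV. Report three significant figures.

Z = 2.81

Eᵢ/kT = 0.50916, 0.90076, 2.3130, 2.7481.
Z = Σ gᵢe^(−Eᵢ/kT) = 1·e^(−0.50916) + 4·e^(−0.90076) + 4·e^(−2.3130) + 3·e^(−2.7481) = 0.60100 + 1.6250 + 0.39586 + 0.19215 = 2.8140.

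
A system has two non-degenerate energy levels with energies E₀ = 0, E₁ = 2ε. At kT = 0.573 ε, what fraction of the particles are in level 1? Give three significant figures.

0.0296

Eᵢ/kT = 0, 3.4904.
Z = Σ e^(−Eᵢ/kT) = e^(−0) + e^(−3.4904) = 1.0000 + 0.030489 = 1.0305.
P₁ = e^(−E₁/kT) / Z = 0.030489/1.0305 = 0.0296.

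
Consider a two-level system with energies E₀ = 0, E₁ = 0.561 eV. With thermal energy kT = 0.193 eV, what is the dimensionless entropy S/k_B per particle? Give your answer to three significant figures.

0.204

Eᵢ/kT = 0, 2.9067.
Z = Σ e^(−Eᵢ/kT) = e^(−0) + e^(−2.9067) = 1.0000 + 0.054656 = 1.0547.
⟨E⟩ = Σ EᵢPᵢ = 0.029072 eV.
S/k_B = ln Z + ⟨E⟩/kT = ln(1.0547) + 0.029072/0.193 = 0.053256 + 0.15063 = 0.204.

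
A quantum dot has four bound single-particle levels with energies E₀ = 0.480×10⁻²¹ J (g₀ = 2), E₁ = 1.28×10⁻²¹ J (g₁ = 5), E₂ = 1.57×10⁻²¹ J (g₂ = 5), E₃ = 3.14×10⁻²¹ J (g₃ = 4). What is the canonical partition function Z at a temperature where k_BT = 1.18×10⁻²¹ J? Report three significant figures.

Eᵢ/kT = 0.40678, 1.0847, 1.3305, 2.6610.
Z = Σ gᵢe^(−Eᵢ/kT) = 2·e^(−0.40678) + 5·e^(−1.0847) + 5·e^(−1.3305) + 4·e^(−2.6610) = 1.3316 + 1.6900 + 1.3217 + 0.27951 = 4.6228.

Z = 4.62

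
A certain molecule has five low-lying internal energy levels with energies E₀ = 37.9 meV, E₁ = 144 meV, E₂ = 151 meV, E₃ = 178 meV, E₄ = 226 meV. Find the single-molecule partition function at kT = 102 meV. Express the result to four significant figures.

Z = 1.445

Eᵢ/kT = 0.371569, 1.41176, 1.48039, 1.74510, 2.21569.
Z = Σ e^(−Eᵢ/kT) = e^(−0.371569) + e^(−1.41176) + e^(−1.48039) + e^(−1.74510) + e^(−2.21569) = 0.689651 + 0.243714 + 0.227549 + 0.174628 + 0.109078 = 1.44462.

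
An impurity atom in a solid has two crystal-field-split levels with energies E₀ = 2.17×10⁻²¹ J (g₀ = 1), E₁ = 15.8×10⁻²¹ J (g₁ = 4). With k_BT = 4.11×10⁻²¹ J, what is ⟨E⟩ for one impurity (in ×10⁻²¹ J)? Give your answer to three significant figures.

3.90 ×10⁻²¹ J

Eᵢ/kT = 0.52798, 3.8443.
Z = Σ gᵢe^(−Eᵢ/kT) = 1·e^(−0.52798) + 4·e^(−3.8443) = 0.58980 + 0.085606 = 0.67541.
⟨E⟩ = Σ Eᵢ gᵢe^(−Eᵢ/kT) / Z = (2.17·0.58980 + 15.8·0.085606) / 0.67541 = 3.90 ×10⁻²¹ J.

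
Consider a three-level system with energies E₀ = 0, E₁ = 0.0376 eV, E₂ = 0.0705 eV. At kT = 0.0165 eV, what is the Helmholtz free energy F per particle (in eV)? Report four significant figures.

-0.001816 eV

Eᵢ/kT = 0, 2.27879, 4.27273.
Z = Σ e^(−Eᵢ/kT) = e^(−0) + e^(−2.27879) + e^(−4.27273) = 1.00000 + 0.102408 + 0.0139437 = 1.11635.
F = −kT ln Z = −0.0165 × ln(1.11635) = −0.0165 × 0.110064 = -0.001816 eV.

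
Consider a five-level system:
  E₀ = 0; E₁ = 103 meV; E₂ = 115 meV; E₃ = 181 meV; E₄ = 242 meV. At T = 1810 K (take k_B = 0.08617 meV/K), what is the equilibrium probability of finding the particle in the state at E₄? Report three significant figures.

k_BT = 0.08617 × 1810 K = 155.97 meV.
Eᵢ/kT = 0, 0.66038, 0.73732, 1.1605, 1.5516.
Z = Σ e^(−Eᵢ/kT) = e^(−0) + e^(−0.66038) + e^(−0.73732) + e^(−1.1605) + e^(−1.5516) = 1.0000 + 0.51665 + 0.47839 + 0.31333 + 0.21191 = 2.5203.
P₄ = e^(−E₄/kT) / Z = 0.21191/2.5203 = 0.0841.

0.0841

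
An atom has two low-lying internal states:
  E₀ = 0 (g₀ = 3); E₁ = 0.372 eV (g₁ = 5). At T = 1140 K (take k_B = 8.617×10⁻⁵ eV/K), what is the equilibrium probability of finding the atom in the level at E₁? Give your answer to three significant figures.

k_BT = 8.617×10⁻⁵ × 1140 K = 0.098234 eV.
Eᵢ/kT = 0, 3.7869.
Z = Σ gᵢe^(−Eᵢ/kT) = 3·e^(−0) + 5·e^(−3.7869) = 3.0000 + 0.11333 = 3.1133.
P₁ = g₁ e^(−E₁/kT) / Z = 0.11333/3.1133 = 0.0364.

0.0364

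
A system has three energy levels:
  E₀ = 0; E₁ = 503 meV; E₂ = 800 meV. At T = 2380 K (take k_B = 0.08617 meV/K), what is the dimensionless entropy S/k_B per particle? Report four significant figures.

0.3631

k_BT = 0.08617 × 2380 K = 205.085 meV.
Eᵢ/kT = 0, 2.45264, 3.90082.
Z = Σ e^(−Eᵢ/kT) = e^(−0) + e^(−2.45264) + e^(−3.90082) = 1.00000 + 0.0860661 + 0.0202253 = 1.10629.
⟨E⟩ = Σ EᵢPᵢ = 53.7576 meV.
S/k_B = ln Z + ⟨E⟩/kT = ln(1.10629) + 53.7576/205.085 = 0.101012 + 0.262124 = 0.3631.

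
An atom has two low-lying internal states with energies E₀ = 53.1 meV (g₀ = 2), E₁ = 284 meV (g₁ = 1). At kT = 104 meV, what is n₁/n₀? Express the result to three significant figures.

n₁/n₀ = (g₁/g₀) exp[−(E₁−E₀)/kT] = (1/2) × exp(−(230.9 meV)/(104 meV)) = (1/2) × exp(-2.2202) = 0.0543.

0.0543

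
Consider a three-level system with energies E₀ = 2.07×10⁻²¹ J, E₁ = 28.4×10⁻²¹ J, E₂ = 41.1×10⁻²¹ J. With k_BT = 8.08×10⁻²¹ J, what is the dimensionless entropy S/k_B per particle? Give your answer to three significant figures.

0.202

Eᵢ/kT = 0.25619, 3.5149, 5.0866.
Z = Σ e^(−Eᵢ/kT) = e^(−0.25619) + e^(−3.5149) + e^(−5.0866) = 0.77399 + 0.029751 + 0.0061790 = 0.80992.
⟨E⟩ = Σ EᵢPᵢ = 3.3350 ×10⁻²¹ J.
S/k_B = ln Z + ⟨E⟩/kT = ln(0.80992) + 3.3350/8.08 = -0.21082 + 0.41275 = 0.202.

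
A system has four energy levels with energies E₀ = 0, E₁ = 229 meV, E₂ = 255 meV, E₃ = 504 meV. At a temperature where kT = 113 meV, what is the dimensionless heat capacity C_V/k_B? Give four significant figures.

Eᵢ/kT = 0, 2.02655, 2.25664, 4.46018.
Z = Σ e^(−Eᵢ/kT) = e^(−0) + e^(−2.02655) + e^(−2.25664) + e^(−4.46018) = 1.00000 + 0.131789 + 0.104702 + 0.0115603 = 1.24805.
⟨E⟩ = 50.2424 meV, ⟨E²⟩ = 13345.5 meV².
C_V/k_B = (⟨E²⟩ − ⟨E⟩²)/(kT)² = (13345.5 − 2524.30)/12769.0 = 0.8475.

0.8475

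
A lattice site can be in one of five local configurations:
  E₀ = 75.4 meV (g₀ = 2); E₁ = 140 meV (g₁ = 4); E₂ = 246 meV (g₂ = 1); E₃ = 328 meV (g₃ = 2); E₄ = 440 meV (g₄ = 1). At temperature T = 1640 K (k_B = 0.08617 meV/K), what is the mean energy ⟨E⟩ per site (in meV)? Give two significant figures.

k_BT = 0.08617 × 1640 K = 141.3 meV.
Eᵢ/kT = 0.5336, 0.9908, 1.741, 2.321, 3.114.
Z = Σ gᵢe^(−Eᵢ/kT) = 2·e^(−0.5336) + 4·e^(−0.9908) + 1·e^(−1.741) + 2·e^(−2.321) + 1·e^(−3.114) = 1.173 + 1.485 + 0.1753 + 0.1964 + 0.04442 = 3.074.
⟨E⟩ = Σ Eᵢ gᵢe^(−Eᵢ/kT) / Z = (75.4·1.173 + 140·1.485 + 246·0.1753 + 328·0.1964 + 440·0.04442) / 3.074 = 140 meV.

140 meV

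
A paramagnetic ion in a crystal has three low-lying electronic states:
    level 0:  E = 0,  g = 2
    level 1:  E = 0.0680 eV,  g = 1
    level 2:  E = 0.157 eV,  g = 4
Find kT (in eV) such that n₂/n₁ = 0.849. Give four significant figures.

0.05742 eV

n₂/n₁ = (g₂/g₁) exp[−(E₂−E₁)/kT] = 0.849.
⇒ (E₂−E₁)/kT = ln((4/1)/0.849) = ln(4.71143) = 1.54999.
kT = 0.0890 eV / 1.54999 = 0.05742 eV.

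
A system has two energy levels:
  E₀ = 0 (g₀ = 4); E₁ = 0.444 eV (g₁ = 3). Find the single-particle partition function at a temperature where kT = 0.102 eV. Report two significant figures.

Z = 4.0

Eᵢ/kT = 0, 4.353.
Z = Σ gᵢe^(−Eᵢ/kT) = 4·e^(−0) + 3·e^(−4.353) = 4.000 + 0.03860 = 4.039.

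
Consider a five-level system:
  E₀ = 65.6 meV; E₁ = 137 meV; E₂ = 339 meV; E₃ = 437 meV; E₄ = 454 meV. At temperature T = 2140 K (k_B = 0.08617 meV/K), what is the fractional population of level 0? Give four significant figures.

0.4627

k_BT = 0.08617 × 2140 K = 184.404 meV.
Eᵢ/kT = 0.355741, 0.742934, 1.83835, 2.36980, 2.46199.
Z = Σ e^(−Eᵢ/kT) = e^(−0.355741) + e^(−0.742934) + e^(−1.83835) + e^(−2.36980) + e^(−2.46199) = 0.700654 + 0.475716 + 0.159080 + 0.0934994 + 0.0852651 = 1.51421.
P₀ = e^(−E₀/kT) / Z = 0.700654/1.51421 = 0.4627.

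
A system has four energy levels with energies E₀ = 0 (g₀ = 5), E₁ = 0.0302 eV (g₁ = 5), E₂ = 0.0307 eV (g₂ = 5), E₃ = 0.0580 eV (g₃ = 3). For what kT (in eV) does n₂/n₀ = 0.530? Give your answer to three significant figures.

0.0484 eV

n₂/n₀ = (g₂/g₀) exp[−(E₂−E₀)/kT] = 0.530.
⇒ (E₂−E₀)/kT = ln((5/5)/0.530) = ln(1.8868) = 0.63488.
kT = 0.0307 eV / 0.63488 = 0.0484 eV.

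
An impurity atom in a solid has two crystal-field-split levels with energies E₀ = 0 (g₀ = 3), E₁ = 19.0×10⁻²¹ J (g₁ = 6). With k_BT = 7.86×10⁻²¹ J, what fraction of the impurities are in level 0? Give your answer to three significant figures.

0.849

Eᵢ/kT = 0, 2.4173.
Z = Σ gᵢe^(−Eᵢ/kT) = 3·e^(−0) + 6·e^(−2.4173) = 3.0000 + 0.53497 = 3.5350.
P₀ = g₀ e^(−E₀/kT) / Z = 3.0000/3.5350 = 0.849.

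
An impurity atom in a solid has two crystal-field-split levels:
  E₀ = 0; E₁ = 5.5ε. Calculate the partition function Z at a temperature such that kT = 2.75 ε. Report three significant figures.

Z = 1.14

Eᵢ/kT = 0, 2.0000.
Z = Σ e^(−Eᵢ/kT) = e^(−0) + e^(−2.0000) = 1.0000 + 0.13534 = 1.1353.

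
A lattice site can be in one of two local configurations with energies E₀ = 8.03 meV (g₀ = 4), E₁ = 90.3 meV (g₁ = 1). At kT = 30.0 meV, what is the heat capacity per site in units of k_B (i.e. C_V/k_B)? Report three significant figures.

Eᵢ/kT = 0.26767, 3.0100.
Z = Σ gᵢe^(−Eᵢ/kT) = 4·e^(−0.26767) + 1·e^(−3.0100) = 3.0606 + 0.049292 = 3.1099.
⟨E⟩ = 9.3340 meV, ⟨E²⟩ = 192.70 meV².
C_V/k_B = (⟨E²⟩ − ⟨E⟩²)/(kT)² = (192.70 − 87.124)/900.00 = 0.117.

0.117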